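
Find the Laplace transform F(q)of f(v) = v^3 6/q^4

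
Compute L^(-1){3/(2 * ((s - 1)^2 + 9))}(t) exp(t) * sin(3 * t)/2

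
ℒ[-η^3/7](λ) -6/(7 * λ^4)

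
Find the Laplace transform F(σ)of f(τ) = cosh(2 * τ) σ/(σ^2 - 4)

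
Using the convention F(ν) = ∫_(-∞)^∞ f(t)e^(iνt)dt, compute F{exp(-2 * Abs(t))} 4/(ν^2 + 4)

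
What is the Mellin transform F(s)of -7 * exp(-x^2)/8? -7 * gamma(s/2)/16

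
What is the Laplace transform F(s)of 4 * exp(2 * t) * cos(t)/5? 4 * (s - 2)/(5 * ((s - 2)^2+1))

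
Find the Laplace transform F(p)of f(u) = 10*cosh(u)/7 10*p/(7*(p^2-1))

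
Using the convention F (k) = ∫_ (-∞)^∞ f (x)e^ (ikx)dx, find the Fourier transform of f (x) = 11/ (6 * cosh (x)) 11 * pi/ (6 * cosh (pi * k/2))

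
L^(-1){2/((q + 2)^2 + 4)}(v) exp(-2*v)*sin(2*v)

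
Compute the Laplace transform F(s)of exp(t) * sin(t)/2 1/(2 * ((s - 1)^2 + 1))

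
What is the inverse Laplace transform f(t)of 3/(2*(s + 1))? 3*exp(-t)/2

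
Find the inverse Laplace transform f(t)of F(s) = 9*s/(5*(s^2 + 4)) 9*cos(2*t)/5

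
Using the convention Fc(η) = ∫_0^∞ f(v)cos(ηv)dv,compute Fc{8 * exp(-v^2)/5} 4 * sqrt(pi) * exp(-η^2/4)/5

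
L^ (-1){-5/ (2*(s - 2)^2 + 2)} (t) -5*exp (2*t)*sin (t)/2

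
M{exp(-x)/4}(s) gamma(s)/4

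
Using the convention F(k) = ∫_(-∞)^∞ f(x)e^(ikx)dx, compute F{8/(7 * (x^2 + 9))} 8 * pi * exp(-3 * Abs(k))/21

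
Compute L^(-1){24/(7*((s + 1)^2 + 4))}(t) 12*exp(-t)*sin(2*t)/7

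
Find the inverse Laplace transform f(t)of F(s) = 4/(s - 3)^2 4 * t * exp(3 * t)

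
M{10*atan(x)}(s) -5*pi*sec(pi*s/2)/s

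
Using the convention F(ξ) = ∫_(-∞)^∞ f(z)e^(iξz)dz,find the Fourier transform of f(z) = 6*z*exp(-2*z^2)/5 3*sqrt(2)*I*sqrt(pi)*ξ*exp(-ξ^2/8)/20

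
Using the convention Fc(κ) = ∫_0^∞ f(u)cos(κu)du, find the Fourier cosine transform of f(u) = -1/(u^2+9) -pi * exp(-3 * κ)/6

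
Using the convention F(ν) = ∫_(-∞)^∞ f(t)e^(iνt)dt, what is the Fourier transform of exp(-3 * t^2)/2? sqrt(3) * sqrt(pi) * exp(-ν^2/12)/6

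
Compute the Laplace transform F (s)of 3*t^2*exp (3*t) 6/ (s - 3)^3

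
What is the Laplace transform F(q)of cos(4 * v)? q/(q^2 + 16)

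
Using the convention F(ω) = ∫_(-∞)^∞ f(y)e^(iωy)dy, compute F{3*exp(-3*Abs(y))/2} 9/(ω^2 + 9)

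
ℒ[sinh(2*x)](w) 2/(w^2 - 4)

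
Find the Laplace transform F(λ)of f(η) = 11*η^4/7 264/(7*λ^5)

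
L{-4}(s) -4/s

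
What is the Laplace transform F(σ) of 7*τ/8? 7/(8*σ^2) 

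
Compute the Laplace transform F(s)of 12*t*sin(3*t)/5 72*s/(5*(s^2+9)^2)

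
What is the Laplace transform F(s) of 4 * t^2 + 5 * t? 5/s^2 + 8/s^3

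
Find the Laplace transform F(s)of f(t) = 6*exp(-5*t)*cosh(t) 6*(s + 5)/((s + 5)^2 - 1)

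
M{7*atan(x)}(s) -7*pi*sec(pi*s/2)/(2*s)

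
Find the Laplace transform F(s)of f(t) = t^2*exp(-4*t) 2/(s + 4)^3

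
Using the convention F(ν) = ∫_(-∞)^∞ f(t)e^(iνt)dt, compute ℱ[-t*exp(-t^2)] -I*sqrt(pi)*ν*exp(-ν^2/4)/2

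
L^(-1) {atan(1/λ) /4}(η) sin(η) /(4 * η) 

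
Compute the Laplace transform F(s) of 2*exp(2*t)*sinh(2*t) 4/(s*(s - 4) ) 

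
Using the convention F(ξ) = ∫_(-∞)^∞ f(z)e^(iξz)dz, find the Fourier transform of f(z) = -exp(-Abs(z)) -2/(ξ^2 + 1)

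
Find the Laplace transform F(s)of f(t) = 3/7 3/(7 * s)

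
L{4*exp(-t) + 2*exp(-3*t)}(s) 2/(s + 3) + 4/(s + 1)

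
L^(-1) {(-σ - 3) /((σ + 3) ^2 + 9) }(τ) -exp(-3*τ)*cos(3*τ) 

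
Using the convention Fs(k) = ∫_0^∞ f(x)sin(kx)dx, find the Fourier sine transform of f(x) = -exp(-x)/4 -k/(4 * k^2 + 4)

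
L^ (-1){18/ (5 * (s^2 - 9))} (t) 6 * sinh (3 * t)/5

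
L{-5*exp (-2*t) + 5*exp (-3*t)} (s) 5/ (s + 3) - 5/ (s + 2)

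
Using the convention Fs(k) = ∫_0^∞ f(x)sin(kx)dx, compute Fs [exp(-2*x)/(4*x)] atan(k/2)/4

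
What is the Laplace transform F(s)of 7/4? 7/(4*s)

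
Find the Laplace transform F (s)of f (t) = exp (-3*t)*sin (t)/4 1/ (4*( (s+3)^2+1))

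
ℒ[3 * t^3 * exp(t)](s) 18/(s - 1)^4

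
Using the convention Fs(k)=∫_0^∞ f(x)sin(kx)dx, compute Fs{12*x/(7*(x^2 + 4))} 6*pi*exp(-2*k)/7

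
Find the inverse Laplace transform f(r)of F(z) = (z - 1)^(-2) r * exp(r)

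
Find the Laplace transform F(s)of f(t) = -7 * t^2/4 -7/(2 * s^3)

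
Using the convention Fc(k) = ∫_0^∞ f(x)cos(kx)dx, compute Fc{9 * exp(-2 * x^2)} 9 * sqrt(2) * sqrt(pi) * exp(-k^2/8)/4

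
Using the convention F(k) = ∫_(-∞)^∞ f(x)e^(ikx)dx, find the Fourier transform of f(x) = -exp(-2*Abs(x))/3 -4/(3*k^2+12)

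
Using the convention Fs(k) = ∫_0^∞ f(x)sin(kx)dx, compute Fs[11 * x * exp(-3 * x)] 66 * k/(k^2 + 9)^2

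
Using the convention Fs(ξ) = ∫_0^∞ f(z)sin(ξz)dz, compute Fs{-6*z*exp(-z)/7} -12*ξ/(7*(ξ^2 + 1)^2)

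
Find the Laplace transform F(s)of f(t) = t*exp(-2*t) (s+2)^(-2)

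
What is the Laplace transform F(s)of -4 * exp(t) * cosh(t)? 4 * (1 - s)/(s * (s - 2))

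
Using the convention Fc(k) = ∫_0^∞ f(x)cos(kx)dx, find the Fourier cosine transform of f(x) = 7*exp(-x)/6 7/(6*(k^2 + 1))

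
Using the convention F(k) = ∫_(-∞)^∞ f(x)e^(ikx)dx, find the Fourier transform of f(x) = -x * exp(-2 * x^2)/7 -sqrt(2) * I * sqrt(pi) * k * exp(-k^2/8)/56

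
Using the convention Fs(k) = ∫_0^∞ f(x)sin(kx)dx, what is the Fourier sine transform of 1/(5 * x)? pi/10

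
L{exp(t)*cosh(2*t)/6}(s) (s - 1)/(6*((s - 1)^2-4))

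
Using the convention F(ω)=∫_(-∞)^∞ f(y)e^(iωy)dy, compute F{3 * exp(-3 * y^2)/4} sqrt(3) * sqrt(pi) * exp(-ω^2/12)/4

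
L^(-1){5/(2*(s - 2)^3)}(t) 5*t^2*exp(2*t)/4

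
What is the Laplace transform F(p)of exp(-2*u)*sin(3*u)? 3/((p + 2)^2 + 9)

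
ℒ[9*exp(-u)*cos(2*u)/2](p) 9*(p+1)/(2*((p+1)^2+4))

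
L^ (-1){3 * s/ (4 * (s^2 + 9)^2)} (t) t * sin (3 * t)/8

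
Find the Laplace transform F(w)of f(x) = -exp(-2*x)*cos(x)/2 (-w - 2)/(2*((w + 2)^2 + 1))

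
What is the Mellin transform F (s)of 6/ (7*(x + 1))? 6*pi*csc (pi*s)/7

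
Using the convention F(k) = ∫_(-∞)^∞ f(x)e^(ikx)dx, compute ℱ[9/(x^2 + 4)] 9 * pi * exp(-2 * Abs(k))/2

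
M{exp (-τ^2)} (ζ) gamma (ζ/2)/2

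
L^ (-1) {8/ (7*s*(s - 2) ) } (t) 8*exp (t)*sinh (t) /7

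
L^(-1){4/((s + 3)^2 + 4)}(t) 2*exp(-3*t)*sin(2*t)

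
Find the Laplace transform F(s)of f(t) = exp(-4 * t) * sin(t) 1/((s+4)^2+1)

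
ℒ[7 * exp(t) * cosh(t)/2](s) 7 * (s - 1)/(2 * s * (s - 2))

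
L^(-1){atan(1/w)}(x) sin(x)/x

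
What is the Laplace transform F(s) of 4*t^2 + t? 8/s^3 + s^(-2) 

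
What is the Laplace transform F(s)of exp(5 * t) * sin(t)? 1/((s - 5)^2 + 1)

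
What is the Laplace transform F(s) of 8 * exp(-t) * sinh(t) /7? 8/(7 * s * (s+2) ) 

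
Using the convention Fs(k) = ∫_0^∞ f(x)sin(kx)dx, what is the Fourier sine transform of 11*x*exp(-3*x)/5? 66*k/(5*(k^2 + 9)^2)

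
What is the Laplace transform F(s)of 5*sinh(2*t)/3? 10/(3*(s^2-4))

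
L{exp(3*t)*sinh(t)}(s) 1/((s - 3)^2 - 1)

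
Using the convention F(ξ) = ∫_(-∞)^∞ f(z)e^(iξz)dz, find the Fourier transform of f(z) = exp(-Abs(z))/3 2/(3 * (ξ^2 + 1))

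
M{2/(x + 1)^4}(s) gamma(s)*gamma(4 - s)/3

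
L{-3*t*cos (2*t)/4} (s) 3*(4 - s^2)/ (4*(s^2 + 4)^2)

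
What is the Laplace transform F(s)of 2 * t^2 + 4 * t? 4/s^2 + 4/s^3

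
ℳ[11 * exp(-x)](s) 11 * gamma(s)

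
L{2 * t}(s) 2/s^2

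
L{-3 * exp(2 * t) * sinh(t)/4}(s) -3/(4 * (s - 2)^2 - 4)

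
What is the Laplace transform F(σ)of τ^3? 6/σ^4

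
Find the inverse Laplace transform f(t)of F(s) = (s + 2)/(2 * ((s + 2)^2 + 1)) exp(-2 * t) * cos(t)/2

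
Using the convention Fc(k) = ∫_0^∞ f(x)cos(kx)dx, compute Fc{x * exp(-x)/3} (1 - k^2)/(3 * (k^2 + 1)^2)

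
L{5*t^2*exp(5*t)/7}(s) 10/(7*(s - 5)^3)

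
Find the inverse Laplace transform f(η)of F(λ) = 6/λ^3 3*η^2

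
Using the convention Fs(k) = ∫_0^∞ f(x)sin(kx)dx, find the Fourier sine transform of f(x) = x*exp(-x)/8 k/(4*(k^2 + 1)^2)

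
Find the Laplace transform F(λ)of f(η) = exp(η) 1/(λ - 1)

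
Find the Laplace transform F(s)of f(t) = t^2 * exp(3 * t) 2/(s - 3)^3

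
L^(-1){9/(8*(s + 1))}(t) 9*exp(-t)/8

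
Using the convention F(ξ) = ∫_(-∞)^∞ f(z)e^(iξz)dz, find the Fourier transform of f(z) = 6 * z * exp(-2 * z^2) 3 * sqrt(2) * I * sqrt(pi) * ξ * exp(-ξ^2/8)/4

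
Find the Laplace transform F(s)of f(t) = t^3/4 3/(2 * s^4)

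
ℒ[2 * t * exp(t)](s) 2/(s - 1)^2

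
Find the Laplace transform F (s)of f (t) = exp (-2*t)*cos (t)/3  (s+2)/ (3*( (s+2)^2+1))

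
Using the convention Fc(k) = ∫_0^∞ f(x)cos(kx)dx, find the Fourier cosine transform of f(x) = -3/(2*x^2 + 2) -3*pi*exp(-k)/4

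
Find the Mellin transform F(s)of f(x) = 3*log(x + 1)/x -3*pi*csc(pi*s)/(s - 1)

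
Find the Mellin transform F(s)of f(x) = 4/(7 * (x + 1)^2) -4 * pi * (s - 1)/(7 * sin(pi * s))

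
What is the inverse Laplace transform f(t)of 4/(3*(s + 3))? 4*exp(-3*t)/3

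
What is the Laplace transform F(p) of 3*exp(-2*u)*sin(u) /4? 3/(4*((p + 2) ^2 + 1) ) 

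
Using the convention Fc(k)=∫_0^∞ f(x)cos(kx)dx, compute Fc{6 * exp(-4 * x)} 24/(k^2 + 16)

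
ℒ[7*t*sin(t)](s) 14*s/(s^2 + 1)^2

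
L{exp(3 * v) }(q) 1/(q - 3) 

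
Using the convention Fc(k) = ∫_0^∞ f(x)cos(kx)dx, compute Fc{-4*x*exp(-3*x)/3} 4*(k^2 - 9)/(3*(k^2 + 9)^2)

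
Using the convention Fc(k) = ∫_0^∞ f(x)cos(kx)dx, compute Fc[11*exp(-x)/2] 11/(2*(k^2 + 1))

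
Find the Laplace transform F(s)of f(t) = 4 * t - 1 4/s^2 - 1/s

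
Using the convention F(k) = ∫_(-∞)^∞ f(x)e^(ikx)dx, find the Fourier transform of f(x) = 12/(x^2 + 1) 12 * pi * exp(-Abs(k))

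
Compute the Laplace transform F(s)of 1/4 1/(4*s)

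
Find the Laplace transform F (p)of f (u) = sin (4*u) 4/ (p^2 + 16)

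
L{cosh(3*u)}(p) p/(p^2 - 9)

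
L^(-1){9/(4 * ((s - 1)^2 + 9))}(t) 3 * exp(t) * sin(3 * t)/4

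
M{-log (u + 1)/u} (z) pi * csc (pi * z)/ (z - 1)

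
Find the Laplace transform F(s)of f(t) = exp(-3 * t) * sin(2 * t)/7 2/(7 * ((s + 3)^2 + 4))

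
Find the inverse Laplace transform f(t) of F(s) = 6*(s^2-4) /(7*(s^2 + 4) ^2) 6*t*cos(2*t) /7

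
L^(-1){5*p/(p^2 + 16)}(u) 5*cos(4*u)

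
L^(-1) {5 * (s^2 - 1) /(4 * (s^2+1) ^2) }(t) 5 * t * cos(t) /4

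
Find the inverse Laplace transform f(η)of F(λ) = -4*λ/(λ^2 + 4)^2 -η*sin(2*η)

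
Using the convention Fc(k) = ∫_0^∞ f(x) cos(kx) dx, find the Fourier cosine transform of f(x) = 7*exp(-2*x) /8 7/(4*(k^2+4) ) 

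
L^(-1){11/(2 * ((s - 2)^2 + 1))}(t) 11 * exp(2 * t) * sin(t)/2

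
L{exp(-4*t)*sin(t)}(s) 1/((s + 4)^2 + 1)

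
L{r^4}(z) 24/z^5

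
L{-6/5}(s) -6/(5 * s)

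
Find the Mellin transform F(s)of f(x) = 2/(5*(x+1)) 2*pi*csc(pi*s)/5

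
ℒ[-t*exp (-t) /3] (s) -1/ (3*(s + 1) ^2) 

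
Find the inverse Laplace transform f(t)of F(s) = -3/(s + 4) -3*exp(-4*t)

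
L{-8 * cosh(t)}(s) -8 * s/(s^2 - 1)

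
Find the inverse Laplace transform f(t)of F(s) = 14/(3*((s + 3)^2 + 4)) 7*exp(-3*t)*sin(2*t)/3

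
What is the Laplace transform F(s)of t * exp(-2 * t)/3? 1/(3 * (s + 2)^2)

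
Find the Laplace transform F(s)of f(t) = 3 3/s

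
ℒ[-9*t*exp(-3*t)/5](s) -9/(5*(s + 3)^2)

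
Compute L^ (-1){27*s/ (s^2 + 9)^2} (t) 9*t*sin (3*t)/2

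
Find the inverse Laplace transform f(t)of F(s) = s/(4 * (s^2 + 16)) cos(4 * t)/4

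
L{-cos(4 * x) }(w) -w/(w^2 + 16) 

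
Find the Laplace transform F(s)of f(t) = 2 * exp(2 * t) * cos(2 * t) 2 * (s - 2)/((s - 2)^2+4)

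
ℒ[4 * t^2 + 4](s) 4/s + 8/s^3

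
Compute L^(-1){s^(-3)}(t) t^2/2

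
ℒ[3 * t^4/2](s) 36/s^5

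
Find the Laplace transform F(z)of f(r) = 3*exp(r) 3/(z - 1)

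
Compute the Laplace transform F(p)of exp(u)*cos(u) (p - 1)/((p - 1)^2 + 1)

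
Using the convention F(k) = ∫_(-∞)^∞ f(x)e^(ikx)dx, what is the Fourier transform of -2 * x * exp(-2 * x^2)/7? -sqrt(2) * I * sqrt(pi) * k * exp(-k^2/8)/28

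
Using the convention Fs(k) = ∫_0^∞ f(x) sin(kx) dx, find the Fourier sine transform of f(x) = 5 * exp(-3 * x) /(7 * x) 5 * atan(k/3) /7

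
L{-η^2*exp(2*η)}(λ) -2/(λ - 2)^3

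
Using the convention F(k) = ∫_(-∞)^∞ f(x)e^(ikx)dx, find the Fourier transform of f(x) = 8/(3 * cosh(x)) 8 * pi/(3 * cosh(pi * k/2))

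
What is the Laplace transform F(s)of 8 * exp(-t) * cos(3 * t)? 8 * (s + 1)/((s + 1)^2 + 9)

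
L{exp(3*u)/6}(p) 1/(6*(p - 3))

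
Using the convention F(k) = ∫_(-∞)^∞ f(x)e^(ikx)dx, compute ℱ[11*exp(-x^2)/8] 11*sqrt(pi)*exp(-k^2/4)/8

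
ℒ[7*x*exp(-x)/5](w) 7/(5*(w + 1)^2)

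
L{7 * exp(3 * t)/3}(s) 7/(3 * (s - 3))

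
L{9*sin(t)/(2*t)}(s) 9*atan(1/s)/2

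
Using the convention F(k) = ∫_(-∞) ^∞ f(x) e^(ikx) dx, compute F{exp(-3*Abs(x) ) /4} 3/(2*(k^2+9) ) 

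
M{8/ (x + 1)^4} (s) 4*gamma (s)*gamma (4 - s)/3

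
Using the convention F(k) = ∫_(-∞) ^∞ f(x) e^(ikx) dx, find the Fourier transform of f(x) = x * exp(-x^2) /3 I * sqrt(pi) * k * exp(-k^2/4) /6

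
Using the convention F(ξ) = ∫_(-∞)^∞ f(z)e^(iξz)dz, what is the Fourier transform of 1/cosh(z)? pi/cosh(pi*ξ/2)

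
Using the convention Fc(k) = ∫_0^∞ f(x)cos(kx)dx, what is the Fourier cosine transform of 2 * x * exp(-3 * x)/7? 2 * (9 - k^2)/(7 * (k^2 + 9)^2)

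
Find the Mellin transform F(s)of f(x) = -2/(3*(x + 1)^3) -pi*(s - 2)*(s - 1)/(3*sin(pi*s))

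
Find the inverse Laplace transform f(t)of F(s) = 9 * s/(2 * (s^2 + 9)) 9 * cos(3 * t)/2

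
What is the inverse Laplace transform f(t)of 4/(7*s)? 4/7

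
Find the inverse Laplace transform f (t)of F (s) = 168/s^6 7 * t^5/5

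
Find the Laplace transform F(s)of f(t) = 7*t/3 7/(3*s^2)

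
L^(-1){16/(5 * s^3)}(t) 8 * t^2/5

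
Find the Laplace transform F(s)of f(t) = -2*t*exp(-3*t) -2/(s+3)^2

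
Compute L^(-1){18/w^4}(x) 3*x^3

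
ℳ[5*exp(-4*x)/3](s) 5*gamma(s)/(3*4^s)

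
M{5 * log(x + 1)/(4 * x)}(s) -5 * pi * csc(pi * s)/(4 * s - 4)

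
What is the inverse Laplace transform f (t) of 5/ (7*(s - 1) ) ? 5*exp (t) /7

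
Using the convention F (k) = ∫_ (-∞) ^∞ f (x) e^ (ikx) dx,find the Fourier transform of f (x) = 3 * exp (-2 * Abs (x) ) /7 12/ (7 * (k^2 + 4) ) 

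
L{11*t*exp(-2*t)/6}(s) 11/(6*(s + 2)^2)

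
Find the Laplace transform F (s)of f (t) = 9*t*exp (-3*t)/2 9/ (2*(s + 3)^2)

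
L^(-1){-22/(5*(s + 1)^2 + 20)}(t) -11*exp(-t)*sin(2*t)/5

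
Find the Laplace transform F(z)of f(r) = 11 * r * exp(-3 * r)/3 11/(3 * (z + 3)^2)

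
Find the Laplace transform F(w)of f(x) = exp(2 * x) 1/(w - 2)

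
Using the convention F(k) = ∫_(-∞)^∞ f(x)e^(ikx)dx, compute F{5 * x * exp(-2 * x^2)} 5 * sqrt(2) * I * sqrt(pi) * k * exp(-k^2/8)/8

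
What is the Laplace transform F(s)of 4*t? 4/s^2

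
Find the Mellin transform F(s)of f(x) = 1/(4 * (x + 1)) pi * csc(pi * s)/4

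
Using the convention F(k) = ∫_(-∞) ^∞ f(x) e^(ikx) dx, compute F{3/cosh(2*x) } 3*pi/(2*cosh(pi*k/4) ) 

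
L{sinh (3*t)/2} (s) 3/ (2*(s^2 - 9))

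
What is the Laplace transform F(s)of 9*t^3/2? 27/s^4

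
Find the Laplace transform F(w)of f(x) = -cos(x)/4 -w/(4*w^2 + 4)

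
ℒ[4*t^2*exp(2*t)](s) 8/(s - 2)^3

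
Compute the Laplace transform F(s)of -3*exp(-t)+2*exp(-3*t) 2/(s+3) - 3/(s+1)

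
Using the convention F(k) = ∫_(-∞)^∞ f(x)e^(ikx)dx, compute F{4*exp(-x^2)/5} 4*sqrt(pi)*exp(-k^2/4)/5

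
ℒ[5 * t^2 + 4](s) 4/s + 10/s^3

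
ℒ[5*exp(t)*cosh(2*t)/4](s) 5*(s - 1)/(4*((s - 1)^2-4))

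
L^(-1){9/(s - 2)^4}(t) 3*t^3*exp(2*t)/2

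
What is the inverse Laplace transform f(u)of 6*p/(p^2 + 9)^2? u*sin(3*u)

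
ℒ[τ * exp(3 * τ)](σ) (σ - 3) ^(-2) 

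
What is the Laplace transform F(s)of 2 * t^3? 12/s^4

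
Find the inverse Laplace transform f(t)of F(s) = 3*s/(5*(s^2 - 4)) 3*cosh(2*t)/5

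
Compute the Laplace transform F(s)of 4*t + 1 1/s + 4/s^2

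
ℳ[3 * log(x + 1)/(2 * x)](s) -3 * pi * csc(pi * s)/(2 * s - 2)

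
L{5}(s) 5/s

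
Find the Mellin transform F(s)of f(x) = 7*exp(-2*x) 7*gamma(s)/2^s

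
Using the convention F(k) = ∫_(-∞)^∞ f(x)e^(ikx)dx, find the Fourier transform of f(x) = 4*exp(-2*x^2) 2*sqrt(2)*sqrt(pi)*exp(-k^2/8)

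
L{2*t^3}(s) 12/s^4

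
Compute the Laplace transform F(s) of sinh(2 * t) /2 1/(s^2-4) 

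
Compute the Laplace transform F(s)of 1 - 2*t 1/s - 2/s^2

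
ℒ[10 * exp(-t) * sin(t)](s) 10/((s + 1)^2 + 1)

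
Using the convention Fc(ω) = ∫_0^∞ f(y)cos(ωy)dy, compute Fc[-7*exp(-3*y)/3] -7/(ω^2 + 9)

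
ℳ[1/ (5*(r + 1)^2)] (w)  (-pi*w + pi)/ (5*sin (pi*w))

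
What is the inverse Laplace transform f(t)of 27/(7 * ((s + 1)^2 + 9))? 9 * exp(-t) * sin(3 * t)/7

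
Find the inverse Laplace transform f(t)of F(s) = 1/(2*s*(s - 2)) exp(t)*sinh(t)/2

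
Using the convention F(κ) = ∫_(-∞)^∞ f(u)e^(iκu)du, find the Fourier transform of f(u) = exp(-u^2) sqrt(pi)*exp(-κ^2/4)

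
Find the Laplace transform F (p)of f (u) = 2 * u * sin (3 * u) 12 * p/ (p^2 + 9)^2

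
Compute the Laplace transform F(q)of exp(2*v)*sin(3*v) 3/((q - 2)^2 + 9)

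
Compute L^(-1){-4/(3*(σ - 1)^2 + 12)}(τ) -2*exp(τ)*sin(2*τ)/3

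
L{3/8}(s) 3/(8*s)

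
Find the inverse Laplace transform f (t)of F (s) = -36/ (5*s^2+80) -9*sin (4*t)/5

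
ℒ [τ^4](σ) 24/σ^5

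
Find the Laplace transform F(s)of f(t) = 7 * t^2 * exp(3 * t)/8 7/(4 * (s - 3)^3)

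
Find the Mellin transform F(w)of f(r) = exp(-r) gamma(w)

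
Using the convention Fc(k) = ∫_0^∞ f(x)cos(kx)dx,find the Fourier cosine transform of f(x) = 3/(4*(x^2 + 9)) pi*exp(-3*k)/8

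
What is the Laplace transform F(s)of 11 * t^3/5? 66/(5 * s^4)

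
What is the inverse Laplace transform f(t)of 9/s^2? 9 * t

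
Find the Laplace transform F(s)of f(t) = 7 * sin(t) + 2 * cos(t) 7/(s^2 + 1) + 2 * s/(s^2 + 1)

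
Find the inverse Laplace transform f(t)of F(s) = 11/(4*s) 11/4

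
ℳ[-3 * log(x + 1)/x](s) 3 * pi * csc(pi * s)/(s - 1)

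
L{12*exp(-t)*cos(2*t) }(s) 12*(s + 1) /((s + 1) ^2 + 4) 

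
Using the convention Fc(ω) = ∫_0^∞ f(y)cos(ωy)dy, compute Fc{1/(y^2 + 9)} pi * exp(-3 * ω)/6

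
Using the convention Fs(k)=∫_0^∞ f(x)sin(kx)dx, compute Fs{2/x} pi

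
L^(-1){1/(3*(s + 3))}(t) exp(-3*t)/3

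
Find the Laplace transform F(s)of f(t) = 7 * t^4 168/s^5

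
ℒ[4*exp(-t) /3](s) 4/(3*(s + 1) ) 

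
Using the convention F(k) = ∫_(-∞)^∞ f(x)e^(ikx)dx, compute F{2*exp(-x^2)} 2*sqrt(pi)*exp(-k^2/4)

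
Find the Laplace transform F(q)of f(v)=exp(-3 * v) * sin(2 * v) 2/((q+3)^2+4)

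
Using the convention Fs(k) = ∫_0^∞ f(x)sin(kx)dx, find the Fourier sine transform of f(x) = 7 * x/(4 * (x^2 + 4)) 7 * pi * exp(-2 * k)/8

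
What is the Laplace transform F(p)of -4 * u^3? -24/p^4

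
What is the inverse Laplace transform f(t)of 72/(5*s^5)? 3*t^4/5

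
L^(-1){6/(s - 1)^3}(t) 3*t^2*exp(t)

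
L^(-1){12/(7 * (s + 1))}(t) 12 * exp(-t)/7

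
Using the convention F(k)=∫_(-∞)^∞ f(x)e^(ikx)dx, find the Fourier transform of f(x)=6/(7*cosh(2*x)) 3*pi/(7*cosh(pi*k/4))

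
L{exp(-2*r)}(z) 1/(z + 2)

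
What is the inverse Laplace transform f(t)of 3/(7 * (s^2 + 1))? 3 * sin(t)/7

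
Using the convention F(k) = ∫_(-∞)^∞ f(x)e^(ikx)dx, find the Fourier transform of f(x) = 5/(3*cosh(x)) 5*pi/(3*cosh(pi*k/2))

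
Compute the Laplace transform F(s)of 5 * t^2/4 5/(2 * s^3)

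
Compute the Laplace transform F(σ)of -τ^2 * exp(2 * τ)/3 -2/(3 * (σ - 2)^3)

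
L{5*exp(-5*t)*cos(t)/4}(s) 5*(s+5)/(4*((s+5)^2+1))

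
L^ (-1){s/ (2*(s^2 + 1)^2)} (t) t*sin (t)/4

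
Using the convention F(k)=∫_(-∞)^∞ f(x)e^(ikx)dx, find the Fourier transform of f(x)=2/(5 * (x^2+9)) 2 * pi * exp(-3 * Abs(k))/15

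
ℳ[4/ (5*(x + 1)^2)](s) -4*pi*(s - 1)/ (5*sin (pi*s))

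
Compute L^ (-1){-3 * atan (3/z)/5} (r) -3 * sin (3 * r)/ (5 * r)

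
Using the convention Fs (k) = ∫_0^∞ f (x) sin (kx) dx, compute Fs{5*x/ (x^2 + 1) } 5*pi*exp (-k) /2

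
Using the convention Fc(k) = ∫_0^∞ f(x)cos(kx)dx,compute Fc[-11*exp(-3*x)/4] -33/(4*k^2+36)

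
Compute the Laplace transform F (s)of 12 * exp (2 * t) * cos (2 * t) 12 * (s - 2)/ ( (s - 2)^2 + 4)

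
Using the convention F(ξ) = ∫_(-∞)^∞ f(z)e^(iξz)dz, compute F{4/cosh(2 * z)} 2 * pi/cosh(pi * ξ/4)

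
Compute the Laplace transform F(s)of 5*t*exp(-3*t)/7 5/(7*(s + 3)^2)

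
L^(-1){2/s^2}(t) 2 * t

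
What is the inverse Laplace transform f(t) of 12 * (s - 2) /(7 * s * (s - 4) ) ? 12 * exp(2 * t) * cosh(2 * t) /7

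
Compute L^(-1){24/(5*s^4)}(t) 4*t^3/5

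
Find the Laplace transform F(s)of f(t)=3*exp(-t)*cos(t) 3*(s+1)/((s+1)^2+1)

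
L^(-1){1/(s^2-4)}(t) sinh(2*t)/2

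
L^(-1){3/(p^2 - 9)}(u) sinh(3 * u)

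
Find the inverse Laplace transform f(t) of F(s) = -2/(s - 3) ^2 -2*t*exp(3*t) 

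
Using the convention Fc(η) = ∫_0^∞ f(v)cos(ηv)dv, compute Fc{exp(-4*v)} 4/(η^2 + 16)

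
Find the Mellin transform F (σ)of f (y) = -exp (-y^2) -gamma (σ/2)/2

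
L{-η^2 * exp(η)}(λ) -2/(λ - 1)^3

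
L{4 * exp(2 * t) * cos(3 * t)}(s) 4 * (s - 2)/((s - 2)^2 + 9)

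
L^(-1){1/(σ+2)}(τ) exp(-2 * τ)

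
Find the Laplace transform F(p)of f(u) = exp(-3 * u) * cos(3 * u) (p + 3)/((p + 3)^2 + 9)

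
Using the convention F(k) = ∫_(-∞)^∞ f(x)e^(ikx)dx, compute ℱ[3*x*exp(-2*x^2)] 3*sqrt(2)*I*sqrt(pi)*k*exp(-k^2/8)/8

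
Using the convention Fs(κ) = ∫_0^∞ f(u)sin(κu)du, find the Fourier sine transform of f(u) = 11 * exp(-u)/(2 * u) 11 * atan(κ)/2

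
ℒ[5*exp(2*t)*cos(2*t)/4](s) 5*(s - 2)/(4*((s - 2)^2 + 4))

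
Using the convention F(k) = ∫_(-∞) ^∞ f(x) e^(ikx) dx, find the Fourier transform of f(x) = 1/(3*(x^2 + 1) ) pi*exp(-Abs(k) ) /3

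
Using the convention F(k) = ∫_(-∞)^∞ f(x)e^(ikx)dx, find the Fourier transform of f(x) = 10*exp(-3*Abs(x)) 60/(k^2 + 9)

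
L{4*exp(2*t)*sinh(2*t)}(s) 8/(s*(s - 4))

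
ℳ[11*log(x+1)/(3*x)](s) -11*pi*csc(pi*s)/(3*s - 3)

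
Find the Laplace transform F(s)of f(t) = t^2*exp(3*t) 2/(s - 3)^3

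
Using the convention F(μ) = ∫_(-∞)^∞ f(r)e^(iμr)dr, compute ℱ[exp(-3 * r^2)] sqrt(3) * sqrt(pi) * exp(-μ^2/12)/3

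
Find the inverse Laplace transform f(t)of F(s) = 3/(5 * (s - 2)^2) 3 * t * exp(2 * t)/5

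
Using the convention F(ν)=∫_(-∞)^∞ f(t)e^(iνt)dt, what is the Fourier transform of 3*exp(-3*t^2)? sqrt(3)*sqrt(pi)*exp(-ν^2/12)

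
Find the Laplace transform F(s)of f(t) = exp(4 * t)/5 1/(5 * (s - 4))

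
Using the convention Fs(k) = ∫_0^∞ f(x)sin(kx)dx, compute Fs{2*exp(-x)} 2*k/(k^2 + 1)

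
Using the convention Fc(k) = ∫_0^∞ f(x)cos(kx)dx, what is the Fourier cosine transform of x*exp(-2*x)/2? (4 - k^2)/(2*(k^2 + 4)^2)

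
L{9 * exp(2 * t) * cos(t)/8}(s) 9 * (s - 2)/(8 * ((s - 2)^2 + 1))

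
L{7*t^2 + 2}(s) 14/s^3 + 2/s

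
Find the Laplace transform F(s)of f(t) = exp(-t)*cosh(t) (s + 1)/(s*(s + 2))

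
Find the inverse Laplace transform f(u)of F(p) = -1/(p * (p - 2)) -exp(u) * sinh(u)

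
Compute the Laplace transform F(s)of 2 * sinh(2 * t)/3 4/(3 * (s^2 - 4))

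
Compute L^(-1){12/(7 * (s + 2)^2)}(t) 12 * t * exp(-2 * t)/7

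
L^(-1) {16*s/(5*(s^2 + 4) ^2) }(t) 4*t*sin(2*t) /5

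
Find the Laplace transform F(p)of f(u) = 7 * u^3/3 14/p^4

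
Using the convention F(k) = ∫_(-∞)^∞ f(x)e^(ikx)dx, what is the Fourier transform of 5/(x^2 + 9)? 5*pi*exp(-3*Abs(k))/3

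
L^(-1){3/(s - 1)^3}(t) 3*t^2*exp(t)/2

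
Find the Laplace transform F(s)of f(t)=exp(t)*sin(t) 1/((s - 1)^2 + 1)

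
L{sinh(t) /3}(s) 1/(3*(s^2-1) ) 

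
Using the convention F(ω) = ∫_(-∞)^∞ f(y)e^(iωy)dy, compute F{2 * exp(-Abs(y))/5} 4/(5 * (ω^2 + 1))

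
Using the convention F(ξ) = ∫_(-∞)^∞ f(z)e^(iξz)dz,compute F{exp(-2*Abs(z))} 4/(ξ^2+4)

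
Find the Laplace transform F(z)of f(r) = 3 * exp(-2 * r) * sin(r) 3/((z+2)^2+1)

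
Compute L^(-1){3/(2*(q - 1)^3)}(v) 3*v^2*exp(v)/4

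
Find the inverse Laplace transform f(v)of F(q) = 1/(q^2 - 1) sinh(v)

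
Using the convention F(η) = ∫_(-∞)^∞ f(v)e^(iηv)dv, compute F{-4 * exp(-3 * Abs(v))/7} -24/(7 * η^2 + 63)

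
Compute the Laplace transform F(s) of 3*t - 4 3/s^2 - 4/s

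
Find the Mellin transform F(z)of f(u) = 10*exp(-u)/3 10*gamma(z)/3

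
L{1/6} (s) 1/ (6*s) 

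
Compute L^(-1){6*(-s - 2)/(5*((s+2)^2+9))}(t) -6*exp(-2*t)*cos(3*t)/5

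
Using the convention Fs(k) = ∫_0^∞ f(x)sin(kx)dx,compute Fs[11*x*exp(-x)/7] 22*k/(7*(k^2 + 1)^2)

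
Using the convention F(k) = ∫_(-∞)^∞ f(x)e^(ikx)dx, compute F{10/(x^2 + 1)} 10*pi*exp(-Abs(k))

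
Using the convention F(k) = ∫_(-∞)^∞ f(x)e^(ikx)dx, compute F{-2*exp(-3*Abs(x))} -12/(k^2 + 9)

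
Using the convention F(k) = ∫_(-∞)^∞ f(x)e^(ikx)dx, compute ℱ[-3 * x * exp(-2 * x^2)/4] -3 * sqrt(2) * I * sqrt(pi) * k * exp(-k^2/8)/32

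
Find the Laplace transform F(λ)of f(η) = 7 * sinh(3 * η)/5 21/(5 * (λ^2 - 9))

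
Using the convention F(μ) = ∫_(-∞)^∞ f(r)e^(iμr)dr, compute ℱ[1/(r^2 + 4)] pi * exp(-2 * Abs(μ))/2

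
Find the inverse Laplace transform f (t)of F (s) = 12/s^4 2*t^3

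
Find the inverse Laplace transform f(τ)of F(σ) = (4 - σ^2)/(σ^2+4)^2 -τ * cos(2 * τ)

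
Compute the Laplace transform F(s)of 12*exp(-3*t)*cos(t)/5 12*(s + 3)/(5*((s + 3)^2 + 1))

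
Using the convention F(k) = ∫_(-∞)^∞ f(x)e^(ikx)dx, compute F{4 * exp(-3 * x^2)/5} 4 * sqrt(3) * sqrt(pi) * exp(-k^2/12)/15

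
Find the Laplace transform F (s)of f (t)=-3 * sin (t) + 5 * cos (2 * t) 5 * s/ (s^2 + 4) - 3/ (s^2 + 1)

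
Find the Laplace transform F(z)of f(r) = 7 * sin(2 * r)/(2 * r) 7 * atan(2/z)/2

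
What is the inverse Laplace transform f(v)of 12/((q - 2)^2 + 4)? 6 * exp(2 * v) * sin(2 * v)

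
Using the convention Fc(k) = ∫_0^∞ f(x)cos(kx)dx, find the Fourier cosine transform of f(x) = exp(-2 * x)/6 1/(3 * (k^2 + 4))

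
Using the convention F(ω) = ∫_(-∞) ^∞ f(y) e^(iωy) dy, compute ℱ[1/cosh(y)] pi/cosh(pi*ω/2) 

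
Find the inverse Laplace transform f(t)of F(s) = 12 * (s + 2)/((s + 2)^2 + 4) 12 * exp(-2 * t) * cos(2 * t)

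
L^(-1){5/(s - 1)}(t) 5*exp(t)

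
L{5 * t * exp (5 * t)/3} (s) 5/ (3 * (s - 5)^2)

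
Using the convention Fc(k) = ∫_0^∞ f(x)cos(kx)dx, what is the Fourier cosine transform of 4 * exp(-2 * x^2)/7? sqrt(2) * sqrt(pi) * exp(-k^2/8)/7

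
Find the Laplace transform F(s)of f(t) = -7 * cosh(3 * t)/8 -7 * s/(8 * s^2 - 72)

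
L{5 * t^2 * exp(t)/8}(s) 5/(4 * (s - 1)^3)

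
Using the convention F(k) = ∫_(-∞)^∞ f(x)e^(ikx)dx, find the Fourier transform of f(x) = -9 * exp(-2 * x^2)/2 -9 * sqrt(2) * sqrt(pi) * exp(-k^2/8)/4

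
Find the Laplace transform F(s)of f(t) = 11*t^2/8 11/(4*s^3)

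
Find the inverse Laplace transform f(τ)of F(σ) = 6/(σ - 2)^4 τ^3*exp(2*τ)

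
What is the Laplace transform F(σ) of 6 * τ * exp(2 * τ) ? 6/(σ - 2) ^2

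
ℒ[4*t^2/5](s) 8/(5*s^3)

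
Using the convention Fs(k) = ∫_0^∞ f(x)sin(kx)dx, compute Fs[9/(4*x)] 9*pi/8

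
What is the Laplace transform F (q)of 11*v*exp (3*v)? 11/ (q - 3)^2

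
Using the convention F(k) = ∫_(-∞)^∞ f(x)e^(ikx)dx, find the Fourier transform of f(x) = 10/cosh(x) 10 * pi/cosh(pi * k/2)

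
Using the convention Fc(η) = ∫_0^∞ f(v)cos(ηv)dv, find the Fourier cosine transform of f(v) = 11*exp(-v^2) 11*sqrt(pi)*exp(-η^2/4)/2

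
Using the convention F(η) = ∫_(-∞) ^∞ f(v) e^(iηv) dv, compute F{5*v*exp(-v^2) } 5*I*sqrt(pi)*η*exp(-η^2/4) /2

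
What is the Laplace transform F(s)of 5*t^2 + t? 10/s^3 + s^(-2)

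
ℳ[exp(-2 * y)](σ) gamma(σ)/2^σ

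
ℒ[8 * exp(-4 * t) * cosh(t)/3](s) 8 * (s + 4)/(3 * ((s + 4)^2 - 1))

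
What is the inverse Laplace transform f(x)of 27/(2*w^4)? 9*x^3/4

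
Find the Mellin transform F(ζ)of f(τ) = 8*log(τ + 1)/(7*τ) -8*pi*csc(pi*ζ)/(7*ζ - 7)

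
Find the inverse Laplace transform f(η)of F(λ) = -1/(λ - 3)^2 -η * exp(3 * η)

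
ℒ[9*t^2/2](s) 9/s^3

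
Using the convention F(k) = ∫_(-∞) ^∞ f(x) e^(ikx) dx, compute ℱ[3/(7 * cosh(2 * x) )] 3 * pi/(14 * cosh(pi * k/4) ) 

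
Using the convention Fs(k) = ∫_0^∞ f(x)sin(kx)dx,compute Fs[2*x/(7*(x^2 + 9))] pi*exp(-3*k)/7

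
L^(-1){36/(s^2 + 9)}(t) 12*sin(3*t)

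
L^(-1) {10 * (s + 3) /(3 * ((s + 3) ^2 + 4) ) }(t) 10 * exp(-3 * t) * cos(2 * t) /3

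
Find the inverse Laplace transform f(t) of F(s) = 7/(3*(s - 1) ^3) 7*t^2*exp(t) /6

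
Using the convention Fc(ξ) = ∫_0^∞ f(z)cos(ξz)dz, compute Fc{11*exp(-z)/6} 11/(6*(ξ^2 + 1))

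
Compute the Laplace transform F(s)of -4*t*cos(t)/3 4*(1 - s^2)/(3*(s^2 + 1)^2)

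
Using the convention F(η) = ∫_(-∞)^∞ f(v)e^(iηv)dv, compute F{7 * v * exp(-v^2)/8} 7 * I * sqrt(pi) * η * exp(-η^2/4)/16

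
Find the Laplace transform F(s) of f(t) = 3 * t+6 6/s+3/s^2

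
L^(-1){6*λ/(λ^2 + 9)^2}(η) η*sin(3*η)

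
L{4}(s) 4/s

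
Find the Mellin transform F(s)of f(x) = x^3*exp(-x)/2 gamma(s + 3)/2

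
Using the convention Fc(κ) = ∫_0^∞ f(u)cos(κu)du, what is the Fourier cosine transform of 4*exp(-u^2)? 2*sqrt(pi)*exp(-κ^2/4)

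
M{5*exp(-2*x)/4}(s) 5*gamma(s)/(4*2^s)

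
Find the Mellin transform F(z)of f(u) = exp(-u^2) gamma(z/2)/2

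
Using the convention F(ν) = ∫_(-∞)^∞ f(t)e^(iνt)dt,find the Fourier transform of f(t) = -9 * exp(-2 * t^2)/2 -9 * sqrt(2) * sqrt(pi) * exp(-ν^2/8)/4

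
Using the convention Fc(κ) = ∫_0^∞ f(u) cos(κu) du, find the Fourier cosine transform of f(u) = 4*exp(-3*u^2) 2*sqrt(3)*sqrt(pi)*exp(-κ^2/12) /3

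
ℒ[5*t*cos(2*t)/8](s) 5*(s^2-4)/(8*(s^2 + 4)^2)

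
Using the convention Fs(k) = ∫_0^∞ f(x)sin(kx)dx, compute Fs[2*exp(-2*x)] 2*k/(k^2 + 4)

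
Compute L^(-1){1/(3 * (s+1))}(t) exp(-t)/3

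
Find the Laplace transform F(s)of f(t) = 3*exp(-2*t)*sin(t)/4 3/(4*((s + 2)^2 + 1))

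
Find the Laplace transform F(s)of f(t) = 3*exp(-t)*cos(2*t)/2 3*(s + 1)/(2*((s + 1)^2 + 4))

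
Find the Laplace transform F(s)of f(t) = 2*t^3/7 12/(7*s^4)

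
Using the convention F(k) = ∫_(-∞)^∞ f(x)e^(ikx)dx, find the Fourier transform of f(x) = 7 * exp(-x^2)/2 7 * sqrt(pi) * exp(-k^2/4)/2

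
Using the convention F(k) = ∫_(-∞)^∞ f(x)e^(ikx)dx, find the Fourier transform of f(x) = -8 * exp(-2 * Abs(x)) -32/(k^2 + 4)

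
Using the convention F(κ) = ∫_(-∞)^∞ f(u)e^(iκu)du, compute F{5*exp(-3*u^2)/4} 5*sqrt(3)*sqrt(pi)*exp(-κ^2/12)/12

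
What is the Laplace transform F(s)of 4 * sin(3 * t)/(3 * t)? 4 * atan(3/s)/3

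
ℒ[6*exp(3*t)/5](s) 6/(5*(s - 3))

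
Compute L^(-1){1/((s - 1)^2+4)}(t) exp(t) * sin(2 * t)/2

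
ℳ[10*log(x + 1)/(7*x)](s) -10*pi*csc(pi*s)/(7*s - 7)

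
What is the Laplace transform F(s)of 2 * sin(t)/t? 2 * atan(1/s)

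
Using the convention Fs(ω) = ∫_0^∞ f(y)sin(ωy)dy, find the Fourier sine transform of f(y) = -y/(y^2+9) -pi*exp(-3*ω)/2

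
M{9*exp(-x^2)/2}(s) 9*gamma(s/2)/4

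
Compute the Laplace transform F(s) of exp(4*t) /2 1/(2*(s - 4) ) 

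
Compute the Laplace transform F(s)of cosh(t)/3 s/(3 * (s^2 - 1))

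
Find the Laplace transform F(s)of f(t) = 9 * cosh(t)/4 9 * s/(4 * (s^2-1))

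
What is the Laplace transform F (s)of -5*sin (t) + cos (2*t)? s/ (s^2 + 4)-5/ (s^2 + 1)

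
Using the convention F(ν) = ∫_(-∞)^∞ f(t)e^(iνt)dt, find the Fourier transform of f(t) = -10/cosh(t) -10*pi/cosh(pi*ν/2)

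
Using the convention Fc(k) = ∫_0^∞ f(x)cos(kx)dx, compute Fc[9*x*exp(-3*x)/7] 9*(9 - k^2)/(7*(k^2 + 9)^2)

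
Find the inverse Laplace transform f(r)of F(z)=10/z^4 5 * r^3/3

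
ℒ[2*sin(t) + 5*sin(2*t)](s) 2/(s^2 + 1) + 10/(s^2 + 4)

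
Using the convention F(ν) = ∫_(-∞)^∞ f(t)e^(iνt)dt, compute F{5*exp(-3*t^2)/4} 5*sqrt(3)*sqrt(pi)*exp(-ν^2/12)/12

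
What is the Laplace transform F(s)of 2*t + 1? 2/s^2 + 1/s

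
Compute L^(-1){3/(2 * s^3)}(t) 3 * t^2/4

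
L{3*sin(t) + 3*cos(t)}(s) 3*s/(s^2 + 1) + 3/(s^2 + 1)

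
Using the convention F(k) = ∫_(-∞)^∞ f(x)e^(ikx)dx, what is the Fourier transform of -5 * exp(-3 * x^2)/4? -5 * sqrt(3) * sqrt(pi) * exp(-k^2/12)/12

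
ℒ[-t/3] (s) -1/(3 * s^2)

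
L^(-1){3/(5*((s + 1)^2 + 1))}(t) 3*exp(-t)*sin(t)/5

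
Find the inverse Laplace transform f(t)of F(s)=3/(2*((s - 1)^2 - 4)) 3*exp(t)*sinh(2*t)/4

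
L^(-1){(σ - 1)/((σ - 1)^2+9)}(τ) exp(τ) * cos(3 * τ)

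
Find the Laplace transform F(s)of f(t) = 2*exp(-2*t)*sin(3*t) 6/((s + 2)^2 + 9)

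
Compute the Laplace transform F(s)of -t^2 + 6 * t 6/s^2 - 2/s^3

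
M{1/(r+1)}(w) pi * csc(pi * w)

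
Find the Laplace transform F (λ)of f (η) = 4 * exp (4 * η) 4/ (λ - 4)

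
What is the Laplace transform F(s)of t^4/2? 12/s^5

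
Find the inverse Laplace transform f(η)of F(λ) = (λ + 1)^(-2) η * exp(-η)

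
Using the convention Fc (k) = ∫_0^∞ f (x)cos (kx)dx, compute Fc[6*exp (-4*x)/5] 24/ (5*(k^2+16))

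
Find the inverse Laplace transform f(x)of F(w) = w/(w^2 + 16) cos(4*x)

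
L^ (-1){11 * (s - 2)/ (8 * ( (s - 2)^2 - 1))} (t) 11 * exp (2 * t) * cosh (t)/8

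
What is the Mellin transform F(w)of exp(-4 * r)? gamma(w)/4^w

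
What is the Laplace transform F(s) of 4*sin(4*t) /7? 16/(7*(s^2 + 16) ) 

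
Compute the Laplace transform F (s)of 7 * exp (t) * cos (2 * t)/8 7 * (s - 1)/ (8 * ( (s - 1)^2 + 4))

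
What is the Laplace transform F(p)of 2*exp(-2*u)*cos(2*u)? 2*(p + 2)/((p + 2)^2 + 4)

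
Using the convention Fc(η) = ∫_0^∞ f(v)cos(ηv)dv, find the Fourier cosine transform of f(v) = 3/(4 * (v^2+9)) pi * exp(-3 * η)/8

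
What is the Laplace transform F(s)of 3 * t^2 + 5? 6/s^3 + 5/s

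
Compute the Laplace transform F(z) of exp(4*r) 1/(z - 4) 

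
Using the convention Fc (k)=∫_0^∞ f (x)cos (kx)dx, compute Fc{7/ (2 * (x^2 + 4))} 7 * pi * exp (-2 * k)/8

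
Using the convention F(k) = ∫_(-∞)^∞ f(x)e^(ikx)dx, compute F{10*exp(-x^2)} 10*sqrt(pi)*exp(-k^2/4)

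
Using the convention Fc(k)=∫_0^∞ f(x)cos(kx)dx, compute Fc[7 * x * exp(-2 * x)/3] 7 * (4 - k^2)/(3 * (k^2 + 4)^2)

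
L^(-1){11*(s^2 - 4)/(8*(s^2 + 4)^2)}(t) 11*t*cos(2*t)/8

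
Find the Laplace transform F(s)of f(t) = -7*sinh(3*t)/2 -21/(2*s^2 - 18)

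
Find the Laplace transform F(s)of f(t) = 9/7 9/(7*s)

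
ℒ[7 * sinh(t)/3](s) 7/(3 * (s^2 - 1))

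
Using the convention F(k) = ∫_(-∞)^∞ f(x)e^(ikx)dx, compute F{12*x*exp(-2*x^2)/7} 3*sqrt(2)*I*sqrt(pi)*k*exp(-k^2/8)/14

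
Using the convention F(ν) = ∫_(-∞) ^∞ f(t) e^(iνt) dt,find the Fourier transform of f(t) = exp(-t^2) sqrt(pi) * exp(-ν^2/4) 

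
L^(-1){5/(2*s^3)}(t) 5*t^2/4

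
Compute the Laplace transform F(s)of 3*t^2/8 3/(4*s^3)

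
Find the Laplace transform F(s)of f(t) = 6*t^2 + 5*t 12/s^3 + 5/s^2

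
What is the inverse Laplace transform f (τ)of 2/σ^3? τ^2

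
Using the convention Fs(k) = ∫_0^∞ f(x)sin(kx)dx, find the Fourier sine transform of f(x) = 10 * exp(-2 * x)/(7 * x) 10 * atan(k/2)/7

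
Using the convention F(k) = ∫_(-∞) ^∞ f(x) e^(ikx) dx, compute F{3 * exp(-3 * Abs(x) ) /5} 18/(5 * (k^2 + 9) ) 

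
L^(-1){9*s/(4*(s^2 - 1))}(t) 9*cosh(t)/4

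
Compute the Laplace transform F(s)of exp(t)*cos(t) (s - 1)/((s - 1)^2+1)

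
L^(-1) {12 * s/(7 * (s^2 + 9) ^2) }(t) 2 * t * sin(3 * t) /7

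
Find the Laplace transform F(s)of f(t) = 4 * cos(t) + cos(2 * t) 4 * s/(s^2 + 1) + s/(s^2 + 4)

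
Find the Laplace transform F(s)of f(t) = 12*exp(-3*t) 12/(s+3)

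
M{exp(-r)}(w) gamma(w)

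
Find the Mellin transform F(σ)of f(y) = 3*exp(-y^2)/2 3*gamma(σ/2)/4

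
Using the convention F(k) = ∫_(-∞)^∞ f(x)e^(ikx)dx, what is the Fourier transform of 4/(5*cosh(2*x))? 2*pi/(5*cosh(pi*k/4))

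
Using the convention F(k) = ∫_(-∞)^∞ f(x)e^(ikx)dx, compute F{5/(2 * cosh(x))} 5 * pi/(2 * cosh(pi * k/2))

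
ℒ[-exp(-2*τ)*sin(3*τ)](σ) -3/((σ + 2)^2 + 9)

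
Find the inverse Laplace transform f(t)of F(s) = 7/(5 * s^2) 7 * t/5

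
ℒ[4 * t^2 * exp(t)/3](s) 8/(3 * (s - 1)^3)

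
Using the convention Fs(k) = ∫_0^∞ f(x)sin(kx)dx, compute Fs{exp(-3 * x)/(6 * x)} atan(k/3)/6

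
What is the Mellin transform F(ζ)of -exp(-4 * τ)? -gamma(ζ)/4^ζ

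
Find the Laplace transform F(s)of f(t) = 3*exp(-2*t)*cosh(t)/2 3*(s + 2)/(2*((s + 2)^2 - 1))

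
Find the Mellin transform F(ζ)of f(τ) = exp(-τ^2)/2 gamma(ζ/2)/4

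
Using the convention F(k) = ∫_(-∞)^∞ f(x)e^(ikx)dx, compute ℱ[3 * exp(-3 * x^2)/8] sqrt(3) * sqrt(pi) * exp(-k^2/12)/8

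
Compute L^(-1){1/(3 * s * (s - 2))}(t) exp(t) * sinh(t)/3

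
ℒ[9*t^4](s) 216/s^5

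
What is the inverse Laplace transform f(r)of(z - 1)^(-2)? r*exp(r)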